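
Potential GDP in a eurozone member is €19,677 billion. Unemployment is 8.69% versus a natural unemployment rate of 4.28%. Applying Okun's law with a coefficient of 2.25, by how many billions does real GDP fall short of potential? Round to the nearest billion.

€1,952 billion

Output gap = -2.25 × (8.69 - 4.28) = -2.25 × 4.41 = -9.9225%.
Actual GDP ≈ 19677 × 0.900775 ≈ 17725 billion, so the shortfall is 19677 - 17725 = 1952 billion.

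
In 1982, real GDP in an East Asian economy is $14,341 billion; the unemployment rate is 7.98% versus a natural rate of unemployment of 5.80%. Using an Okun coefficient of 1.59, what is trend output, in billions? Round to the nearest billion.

Unemployment gap = 7.98 - 5.8 = 2.18 points, so output gap = -1.59 × 2.18 = -3.4662%.
Since Y = Y* × (1 + gap/100), Y* = 14341/0.965338 ≈ 14856 billion.

$14,856 billion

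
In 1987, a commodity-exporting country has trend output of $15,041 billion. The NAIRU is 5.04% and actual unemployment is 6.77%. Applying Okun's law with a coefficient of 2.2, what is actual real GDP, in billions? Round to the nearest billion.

Unemployment gap = 6.77 - 5.04 = 1.73 points, so the output gap is -2.2 × 1.73 = -3.806%.
Actual GDP = 15041 × (1 - 3.806/100) = 15041 × 0.96194 ≈ 14469 billion.

$14,469 billion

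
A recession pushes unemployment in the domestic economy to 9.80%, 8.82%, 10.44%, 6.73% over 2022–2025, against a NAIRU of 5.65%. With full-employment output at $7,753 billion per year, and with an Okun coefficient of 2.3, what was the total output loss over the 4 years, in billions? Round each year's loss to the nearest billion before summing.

$2,352 billion

Year 2022: gap = -2.3 × (9.8 - 5.65) = -9.545%, loss ≈ 7753 × 9.545/100 ≈ 740.
Year 2023: gap = -2.3 × (8.82 - 5.65) = -7.291%, loss ≈ 7753 × 7.291/100 ≈ 565.
Year 2024: gap = -2.3 × (10.44 - 5.65) = -11.017%, loss ≈ 7753 × 11.017/100 ≈ 854.
Year 2025: gap = -2.3 × (6.73 - 5.65) = -2.484%, loss ≈ 7753 × 2.484/100 ≈ 193.
Total lost output = 740 + 565 + 854 + 193 = 2352 billion.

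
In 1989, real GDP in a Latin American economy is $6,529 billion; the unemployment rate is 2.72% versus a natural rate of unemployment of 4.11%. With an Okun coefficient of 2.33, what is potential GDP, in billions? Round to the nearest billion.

$6,324 billion

Unemployment gap = 2.72 - 4.11 = -1.39 points, so output gap = -2.33 × (-1.39) = 3.2387%.
Since Y = Y* × (1 + gap/100), Y* = 6529/1.032387 ≈ 6324 billion.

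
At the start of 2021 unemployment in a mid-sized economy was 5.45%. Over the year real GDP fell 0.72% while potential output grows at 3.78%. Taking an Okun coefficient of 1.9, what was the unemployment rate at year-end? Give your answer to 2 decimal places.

7.82%

Growth-rate Okun's law: g_Y = g_Y* - β × Δu, so Δu = (g_Y* - g_Y)/β.
Δu = (3.78 + 0.72)/1.9 = 4.5/1.9 = 2.37 percentage points.
Year-end unemployment = 5.45 + 2.37 = 7.82%.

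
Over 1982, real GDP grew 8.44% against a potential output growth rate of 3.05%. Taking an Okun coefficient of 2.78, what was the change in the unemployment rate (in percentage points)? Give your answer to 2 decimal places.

-1.94 percentage points

Growth-rate Okun's law: g_Y = g_Y* - β × Δu, so Δu = (g_Y* - g_Y)/β.
Δu = (3.05 - 8.44)/2.78 = -5.39/2.78 = -1.94 percentage points.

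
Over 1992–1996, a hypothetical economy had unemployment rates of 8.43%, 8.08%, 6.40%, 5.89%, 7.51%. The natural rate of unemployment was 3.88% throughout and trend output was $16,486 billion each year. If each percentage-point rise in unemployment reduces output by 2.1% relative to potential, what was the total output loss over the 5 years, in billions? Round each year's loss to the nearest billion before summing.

Year 1992: gap = -2.1 × (8.43 - 3.88) = -9.555%, loss ≈ 16486 × 9.555/100 ≈ 1575.
Year 1993: gap = -2.1 × (8.08 - 3.88) = -8.82%, loss ≈ 16486 × 8.82/100 ≈ 1454.
Year 1994: gap = -2.1 × (6.4 - 3.88) = -5.292%, loss ≈ 16486 × 5.292/100 ≈ 872.
Year 1995: gap = -2.1 × (5.89 - 3.88) = -4.221%, loss ≈ 16486 × 4.221/100 ≈ 696.
Year 1996: gap = -2.1 × (7.51 - 3.88) = -7.623%, loss ≈ 16486 × 7.623/100 ≈ 1257.
Total lost output = 1575 + 1454 + 872 + 696 + 1257 = 5854 billion.

$5,854 billion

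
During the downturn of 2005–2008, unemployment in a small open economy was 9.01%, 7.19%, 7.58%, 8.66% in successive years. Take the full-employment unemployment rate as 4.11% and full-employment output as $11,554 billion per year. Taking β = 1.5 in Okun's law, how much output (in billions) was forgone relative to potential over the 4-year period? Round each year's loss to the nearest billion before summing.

$2,773 billion

Year 2005: gap = -1.5 × (9.01 - 4.11) = -7.35%, loss ≈ 11554 × 7.35/100 ≈ 849.
Year 2006: gap = -1.5 × (7.19 - 4.11) = -4.62%, loss ≈ 11554 × 4.62/100 ≈ 534.
Year 2007: gap = -1.5 × (7.58 - 4.11) = -5.205%, loss ≈ 11554 × 5.205/100 ≈ 601.
Year 2008: gap = -1.5 × (8.66 - 4.11) = -6.825%, loss ≈ 11554 × 6.825/100 ≈ 789.
Total lost output = 849 + 534 + 601 + 789 = 2773 billion.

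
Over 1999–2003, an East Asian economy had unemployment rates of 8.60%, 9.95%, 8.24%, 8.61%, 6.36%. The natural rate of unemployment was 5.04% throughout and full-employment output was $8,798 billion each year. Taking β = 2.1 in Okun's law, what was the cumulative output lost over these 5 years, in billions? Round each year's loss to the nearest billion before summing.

$3,060 billion

Year 1999: gap = -2.1 × (8.6 - 5.04) = -7.476%, loss ≈ 8798 × 7.476/100 ≈ 658.
Year 2000: gap = -2.1 × (9.95 - 5.04) = -10.311%, loss ≈ 8798 × 10.311/100 ≈ 907.
Year 2001: gap = -2.1 × (8.24 - 5.04) = -6.72%, loss ≈ 8798 × 6.72/100 ≈ 591.
Year 2002: gap = -2.1 × (8.61 - 5.04) = -7.497%, loss ≈ 8798 × 7.497/100 ≈ 660.
Year 2003: gap = -2.1 × (6.36 - 5.04) = -2.772%, loss ≈ 8798 × 2.772/100 ≈ 244.
Total lost output = 658 + 907 + 591 + 660 + 244 = 3060 billion.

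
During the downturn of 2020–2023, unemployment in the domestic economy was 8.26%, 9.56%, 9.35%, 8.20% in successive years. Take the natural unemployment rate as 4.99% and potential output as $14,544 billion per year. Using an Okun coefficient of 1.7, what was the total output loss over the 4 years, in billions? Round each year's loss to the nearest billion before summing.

Year 2020: gap = -1.7 × (8.26 - 4.99) = -5.559%, loss ≈ 14544 × 5.559/100 ≈ 809.
Year 2021: gap = -1.7 × (9.56 - 4.99) = -7.769%, loss ≈ 14544 × 7.769/100 ≈ 1130.
Year 2022: gap = -1.7 × (9.35 - 4.99) = -7.412%, loss ≈ 14544 × 7.412/100 ≈ 1078.
Year 2023: gap = -1.7 × (8.2 - 4.99) = -5.457%, loss ≈ 14544 × 5.457/100 ≈ 794.
Total lost output = 809 + 1130 + 1078 + 794 = 3811 billion.

$3,811 billion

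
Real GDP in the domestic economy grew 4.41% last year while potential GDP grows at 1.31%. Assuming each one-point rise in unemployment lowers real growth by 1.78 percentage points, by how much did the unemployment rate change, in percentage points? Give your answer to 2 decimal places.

-1.74 percentage points

Growth-rate Okun's law: g_Y = g_Y* - β × Δu, so Δu = (g_Y* - g_Y)/β.
Δu = (1.31 - 4.41)/1.78 = -3.1/1.78 = -1.74 percentage points.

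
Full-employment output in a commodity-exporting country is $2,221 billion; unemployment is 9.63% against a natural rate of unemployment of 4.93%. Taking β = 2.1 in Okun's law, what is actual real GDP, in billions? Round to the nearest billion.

$2,002 billion

Unemployment gap = 9.63 - 4.93 = 4.7 points, so the output gap is -2.1 × 4.7 = -9.87%.
Actual GDP = 2221 × (1 - 9.87/100) = 2221 × 0.9013 ≈ 2002 billion.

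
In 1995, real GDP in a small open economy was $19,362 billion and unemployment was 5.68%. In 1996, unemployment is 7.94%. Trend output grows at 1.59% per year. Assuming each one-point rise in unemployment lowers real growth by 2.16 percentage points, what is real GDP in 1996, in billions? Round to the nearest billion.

$18,725 billion

Δu = 7.94 - 5.68 = 2.26 points.
Okun's law (growth form): g_Y = g_Y* - β × Δu = 1.59 - 2.16 × (2.26) = 1.59 - 4.8816 = -3.2916%.
Real GDP in the next year = 19362 × (1 - 3.2916/100) = 19362 × 0.967084 ≈ 18725 billion.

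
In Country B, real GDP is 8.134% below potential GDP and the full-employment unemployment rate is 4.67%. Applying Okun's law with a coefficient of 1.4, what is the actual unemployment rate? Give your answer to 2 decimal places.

From Okun's law, u - u* = -(output gap)/β = -(-8.134)/1.4 = 5.81 points.
So u = 4.67 + 5.81 = 10.48%.

10.48%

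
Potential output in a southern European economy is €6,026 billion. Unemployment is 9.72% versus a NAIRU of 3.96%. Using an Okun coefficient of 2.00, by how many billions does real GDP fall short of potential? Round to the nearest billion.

€694 billion

Output gap = -2.00 × (9.72 - 3.96) = -2 × 5.76 = -11.52%.
Actual GDP ≈ 6026 × 0.8848 ≈ 5332 billion, so the shortfall is 6026 - 5332 = 694 billion.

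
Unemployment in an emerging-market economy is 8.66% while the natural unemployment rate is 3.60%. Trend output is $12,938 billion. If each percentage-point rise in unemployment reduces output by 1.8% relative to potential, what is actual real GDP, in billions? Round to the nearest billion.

$11,760 billion

Unemployment gap = 8.66 - 3.6 = 5.06 points, so the output gap is -1.8 × 5.06 = -9.108%.
Actual GDP = 12938 × (1 - 9.108/100) = 12938 × 0.90892 ≈ 11760 billion.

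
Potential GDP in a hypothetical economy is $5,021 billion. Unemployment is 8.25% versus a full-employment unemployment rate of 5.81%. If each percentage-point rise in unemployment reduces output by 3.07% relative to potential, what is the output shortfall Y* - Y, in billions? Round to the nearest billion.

Output gap = -3.07 × (8.25 - 5.81) = -3.07 × 2.44 = -7.4908%.
Actual GDP ≈ 5021 × 0.925092 ≈ 4645 billion, so the shortfall is 5021 - 4645 = 376 billion.

$376 billion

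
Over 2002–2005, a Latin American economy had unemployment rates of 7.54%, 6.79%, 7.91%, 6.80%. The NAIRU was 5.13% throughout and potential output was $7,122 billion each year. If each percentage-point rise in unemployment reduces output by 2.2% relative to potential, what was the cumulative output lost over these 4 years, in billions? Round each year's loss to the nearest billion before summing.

Year 2002: gap = -2.2 × (7.54 - 5.13) = -5.302%, loss ≈ 7122 × 5.302/100 ≈ 378.
Year 2003: gap = -2.2 × (6.79 - 5.13) = -3.652%, loss ≈ 7122 × 3.652/100 ≈ 260.
Year 2004: gap = -2.2 × (7.91 - 5.13) = -6.116%, loss ≈ 7122 × 6.116/100 ≈ 436.
Year 2005: gap = -2.2 × (6.8 - 5.13) = -3.674%, loss ≈ 7122 × 3.674/100 ≈ 262.
Total lost output = 378 + 260 + 436 + 262 = 1336 billion.

$1,336 billion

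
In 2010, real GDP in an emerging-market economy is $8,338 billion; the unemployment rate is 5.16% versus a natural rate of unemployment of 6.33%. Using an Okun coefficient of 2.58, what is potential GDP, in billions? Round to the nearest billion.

$8,094 billion

Unemployment gap = 5.16 - 6.33 = -1.17 points, so output gap = -2.58 × (-1.17) = 3.0186%.
Since Y = Y* × (1 + gap/100), Y* = 8338/1.030186 ≈ 8094 billion.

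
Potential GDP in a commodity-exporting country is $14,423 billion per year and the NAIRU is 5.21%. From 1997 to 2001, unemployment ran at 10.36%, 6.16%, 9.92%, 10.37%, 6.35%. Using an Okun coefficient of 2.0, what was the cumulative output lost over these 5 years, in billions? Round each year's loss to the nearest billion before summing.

$4,936 billion

Year 1997: gap = -2.0 × (10.36 - 5.21) = -10.3%, loss ≈ 14423 × 10.3/100 ≈ 1486.
Year 1998: gap = -2.0 × (6.16 - 5.21) = -1.9%, loss ≈ 14423 × 1.9/100 ≈ 274.
Year 1999: gap = -2.0 × (9.92 - 5.21) = -9.42%, loss ≈ 14423 × 9.42/100 ≈ 1359.
Year 2000: gap = -2.0 × (10.37 - 5.21) = -10.32%, loss ≈ 14423 × 10.32/100 ≈ 1488.
Year 2001: gap = -2.0 × (6.35 - 5.21) = -2.28%, loss ≈ 14423 × 2.28/100 ≈ 329.
Total lost output = 1486 + 274 + 1359 + 1488 + 329 = 4936 billion.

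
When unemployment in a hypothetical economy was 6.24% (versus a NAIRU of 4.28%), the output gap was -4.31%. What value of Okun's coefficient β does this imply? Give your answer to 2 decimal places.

Okun's law: output gap = -β × (u - u*).
-4.31 = -β × (6.24 - 4.28) = -β × 1.96, so β = 4.31/1.96 = 2.20.

β ≈ 2.20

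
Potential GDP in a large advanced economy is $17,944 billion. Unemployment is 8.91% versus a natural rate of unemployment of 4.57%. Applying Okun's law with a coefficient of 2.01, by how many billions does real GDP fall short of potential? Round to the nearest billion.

$1,565 billion

Output gap = -2.01 × (8.91 - 4.57) = -2.01 × 4.34 = -8.7234%.
Actual GDP ≈ 17944 × 0.912766 ≈ 16379 billion, so the shortfall is 17944 - 16379 = 1565 billion.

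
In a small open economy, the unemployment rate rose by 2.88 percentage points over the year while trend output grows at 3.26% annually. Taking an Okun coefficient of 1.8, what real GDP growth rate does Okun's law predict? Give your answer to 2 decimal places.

-1.92%

Growth-rate Okun's law: g_Y = g_Y* - β × Δu.
g_Y = 3.26 - 1.8 × (2.88) = 3.26 - 5.184 = -1.924%, i.e. -1.92% to 2 d.p.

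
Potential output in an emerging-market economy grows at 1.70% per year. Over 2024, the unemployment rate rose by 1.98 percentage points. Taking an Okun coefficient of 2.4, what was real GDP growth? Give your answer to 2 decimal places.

Growth-rate Okun's law: g_Y = g_Y* - β × Δu.
g_Y = 1.70 - 2.4 × (1.98) = 1.7 - 4.752 = -3.052%, i.e. -3.05% to 2 d.p.

-3.05%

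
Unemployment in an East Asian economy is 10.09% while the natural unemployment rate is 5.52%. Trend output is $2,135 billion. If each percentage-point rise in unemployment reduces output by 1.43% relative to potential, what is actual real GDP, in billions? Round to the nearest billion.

Unemployment gap = 10.09 - 5.52 = 4.57 points, so the output gap is -1.43 × 4.57 = -6.5351%.
Actual GDP = 2135 × (1 - 6.5351/100) = 2135 × 0.934649 ≈ 1995 billion.

$1,995 billion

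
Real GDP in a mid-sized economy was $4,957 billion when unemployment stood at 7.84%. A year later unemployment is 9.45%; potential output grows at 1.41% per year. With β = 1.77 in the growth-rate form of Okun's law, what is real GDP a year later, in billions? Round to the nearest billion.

$4,886 billion

Δu = 9.45 - 7.84 = 1.61 points.
Okun's law (growth form): g_Y = g_Y* - β × Δu = 1.41 - 1.77 × (1.61) = 1.41 - 2.8497 = -1.4397%.
Real GDP in the next year = 4957 × (1 - 1.4397/100) = 4957 × 0.985603 ≈ 4886 billion.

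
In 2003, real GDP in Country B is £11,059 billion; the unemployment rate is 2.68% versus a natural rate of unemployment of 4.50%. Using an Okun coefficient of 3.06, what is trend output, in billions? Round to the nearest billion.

£10,476 billion

Unemployment gap = 2.68 - 4.5 = -1.82 points, so output gap = -3.06 × (-1.82) = 5.5692%.
Since Y = Y* × (1 + gap/100), Y* = 11059/1.055692 ≈ 10476 billion.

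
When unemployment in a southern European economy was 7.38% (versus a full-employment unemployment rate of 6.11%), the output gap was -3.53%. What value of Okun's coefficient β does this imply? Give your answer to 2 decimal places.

β ≈ 2.78

Okun's law: output gap = -β × (u - u*).
-3.53 = -β × (7.38 - 6.11) = -β × 1.27, so β = 3.53/1.27 = 2.78.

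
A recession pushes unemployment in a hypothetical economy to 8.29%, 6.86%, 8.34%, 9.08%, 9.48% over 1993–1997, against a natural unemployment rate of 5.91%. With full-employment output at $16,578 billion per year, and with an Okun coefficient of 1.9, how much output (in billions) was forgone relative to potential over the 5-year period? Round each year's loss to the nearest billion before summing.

$3,936 billion

Year 1993: gap = -1.9 × (8.29 - 5.91) = -4.522%, loss ≈ 16578 × 4.522/100 ≈ 750.
Year 1994: gap = -1.9 × (6.86 - 5.91) = -1.805%, loss ≈ 16578 × 1.805/100 ≈ 299.
Year 1995: gap = -1.9 × (8.34 - 5.91) = -4.617%, loss ≈ 16578 × 4.617/100 ≈ 765.
Year 1996: gap = -1.9 × (9.08 - 5.91) = -6.023%, loss ≈ 16578 × 6.023/100 ≈ 998.
Year 1997: gap = -1.9 × (9.48 - 5.91) = -6.783%, loss ≈ 16578 × 6.783/100 ≈ 1124.
Total lost output = 750 + 299 + 765 + 998 + 1124 = 3936 billion.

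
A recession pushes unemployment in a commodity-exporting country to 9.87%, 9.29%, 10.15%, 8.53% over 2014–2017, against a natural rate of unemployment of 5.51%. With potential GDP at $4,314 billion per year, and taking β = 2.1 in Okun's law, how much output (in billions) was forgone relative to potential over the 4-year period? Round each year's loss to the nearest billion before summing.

Year 2014: gap = -2.1 × (9.87 - 5.51) = -9.156%, loss ≈ 4314 × 9.156/100 ≈ 395.
Year 2015: gap = -2.1 × (9.29 - 5.51) = -7.938%, loss ≈ 4314 × 7.938/100 ≈ 342.
Year 2016: gap = -2.1 × (10.15 - 5.51) = -9.744%, loss ≈ 4314 × 9.744/100 ≈ 420.
Year 2017: gap = -2.1 × (8.53 - 5.51) = -6.342%, loss ≈ 4314 × 6.342/100 ≈ 274.
Total lost output = 395 + 342 + 420 + 274 = 1431 billion.

$1,431 billion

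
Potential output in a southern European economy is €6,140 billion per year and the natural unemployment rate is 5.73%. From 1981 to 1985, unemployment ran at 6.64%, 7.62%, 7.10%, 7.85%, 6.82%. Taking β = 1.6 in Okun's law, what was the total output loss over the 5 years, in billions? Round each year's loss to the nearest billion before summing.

€725 billion

Year 1981: gap = -1.6 × (6.64 - 5.73) = -1.456%, loss ≈ 6140 × 1.456/100 ≈ 89.
Year 1982: gap = -1.6 × (7.62 - 5.73) = -3.024%, loss ≈ 6140 × 3.024/100 ≈ 186.
Year 1983: gap = -1.6 × (7.1 - 5.73) = -2.192%, loss ≈ 6140 × 2.192/100 ≈ 135.
Year 1984: gap = -1.6 × (7.85 - 5.73) = -3.392%, loss ≈ 6140 × 3.392/100 ≈ 208.
Year 1985: gap = -1.6 × (6.82 - 5.73) = -1.744%, loss ≈ 6140 × 1.744/100 ≈ 107.
Total lost output = 89 + 186 + 135 + 208 + 107 = 725 billion.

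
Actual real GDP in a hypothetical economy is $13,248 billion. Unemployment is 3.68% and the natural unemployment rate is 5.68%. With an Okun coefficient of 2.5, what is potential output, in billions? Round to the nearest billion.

$12,617 billion

Unemployment gap = 3.68 - 5.68 = -2 points, so output gap = -2.5 × (-2) = 5%.
Since Y = Y* × (1 + gap/100), Y* = 13248/1.05 ≈ 12617 billion.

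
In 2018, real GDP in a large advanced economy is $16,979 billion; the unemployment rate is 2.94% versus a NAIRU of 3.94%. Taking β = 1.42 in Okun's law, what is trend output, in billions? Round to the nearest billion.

Unemployment gap = 2.94 - 3.94 = -1 point, so output gap = -1.42 × (-1) = 1.42%.
Since Y = Y* × (1 + gap/100), Y* = 16979/1.0142 ≈ 16741 billion.

$16,741 billion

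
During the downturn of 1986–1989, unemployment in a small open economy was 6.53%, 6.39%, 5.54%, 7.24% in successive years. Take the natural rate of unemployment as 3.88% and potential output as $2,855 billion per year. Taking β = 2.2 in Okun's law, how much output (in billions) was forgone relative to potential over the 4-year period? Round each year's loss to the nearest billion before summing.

$639 billion

Year 1986: gap = -2.2 × (6.53 - 3.88) = -5.83%, loss ≈ 2855 × 5.83/100 ≈ 166.
Year 1987: gap = -2.2 × (6.39 - 3.88) = -5.522%, loss ≈ 2855 × 5.522/100 ≈ 158.
Year 1988: gap = -2.2 × (5.54 - 3.88) = -3.652%, loss ≈ 2855 × 3.652/100 ≈ 104.
Year 1989: gap = -2.2 × (7.24 - 3.88) = -7.392%, loss ≈ 2855 × 7.392/100 ≈ 211.
Total lost output = 166 + 158 + 104 + 211 = 639 billion.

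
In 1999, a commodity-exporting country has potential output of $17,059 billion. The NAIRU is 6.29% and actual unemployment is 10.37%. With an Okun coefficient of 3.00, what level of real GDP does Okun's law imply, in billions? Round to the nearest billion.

$14,971 billion

Unemployment gap = 10.37 - 6.29 = 4.08 points, so the output gap is -3 × 4.08 = -12.24%.
Actual GDP = 17059 × (1 - 12.24/100) = 17059 × 0.8776 ≈ 14971 billion.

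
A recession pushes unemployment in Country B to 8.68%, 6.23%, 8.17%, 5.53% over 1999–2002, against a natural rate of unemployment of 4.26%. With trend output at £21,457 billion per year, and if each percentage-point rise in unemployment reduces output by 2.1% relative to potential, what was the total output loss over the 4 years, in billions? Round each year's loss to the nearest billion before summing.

Year 1999: gap = -2.1 × (8.68 - 4.26) = -9.282%, loss ≈ 21457 × 9.282/100 ≈ 1992.
Year 2000: gap = -2.1 × (6.23 - 4.26) = -4.137%, loss ≈ 21457 × 4.137/100 ≈ 888.
Year 2001: gap = -2.1 × (8.17 - 4.26) = -8.211%, loss ≈ 21457 × 8.211/100 ≈ 1762.
Year 2002: gap = -2.1 × (5.53 - 4.26) = -2.667%, loss ≈ 21457 × 2.667/100 ≈ 572.
Total lost output = 1992 + 888 + 1762 + 572 = 5214 billion.

£5,214 billion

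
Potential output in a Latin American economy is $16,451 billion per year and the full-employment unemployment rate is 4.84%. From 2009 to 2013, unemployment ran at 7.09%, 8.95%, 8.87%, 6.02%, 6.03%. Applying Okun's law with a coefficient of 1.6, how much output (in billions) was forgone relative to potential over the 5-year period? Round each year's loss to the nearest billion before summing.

$3,359 billion

Year 2009: gap = -1.6 × (7.09 - 4.84) = -3.6%, loss ≈ 16451 × 3.6/100 ≈ 592.
Year 2010: gap = -1.6 × (8.95 - 4.84) = -6.576%, loss ≈ 16451 × 6.576/100 ≈ 1082.
Year 2011: gap = -1.6 × (8.87 - 4.84) = -6.448%, loss ≈ 16451 × 6.448/100 ≈ 1061.
Year 2012: gap = -1.6 × (6.02 - 4.84) = -1.888%, loss ≈ 16451 × 1.888/100 ≈ 311.
Year 2013: gap = -1.6 × (6.03 - 4.84) = -1.904%, loss ≈ 16451 × 1.904/100 ≈ 313.
Total lost output = 592 + 1082 + 1061 + 311 + 313 = 3359 billion.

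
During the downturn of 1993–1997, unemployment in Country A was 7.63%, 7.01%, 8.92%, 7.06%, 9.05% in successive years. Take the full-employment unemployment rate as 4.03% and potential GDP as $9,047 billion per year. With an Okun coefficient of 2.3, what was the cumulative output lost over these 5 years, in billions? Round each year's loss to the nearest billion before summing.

Year 1993: gap = -2.3 × (7.63 - 4.03) = -8.28%, loss ≈ 9047 × 8.28/100 ≈ 749.
Year 1994: gap = -2.3 × (7.01 - 4.03) = -6.854%, loss ≈ 9047 × 6.854/100 ≈ 620.
Year 1995: gap = -2.3 × (8.92 - 4.03) = -11.247%, loss ≈ 9047 × 11.247/100 ≈ 1018.
Year 1996: gap = -2.3 × (7.06 - 4.03) = -6.969%, loss ≈ 9047 × 6.969/100 ≈ 630.
Year 1997: gap = -2.3 × (9.05 - 4.03) = -11.546%, loss ≈ 9047 × 11.546/100 ≈ 1045.
Total lost output = 749 + 620 + 1018 + 630 + 1045 = 4062 billion.

$4,062 billion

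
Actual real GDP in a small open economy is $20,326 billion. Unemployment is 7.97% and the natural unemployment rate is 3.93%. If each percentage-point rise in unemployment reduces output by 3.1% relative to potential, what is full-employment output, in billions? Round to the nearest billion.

$23,236 billion

Unemployment gap = 7.97 - 3.93 = 4.04 points, so output gap = -3.1 × 4.04 = -12.524%.
Since Y = Y* × (1 + gap/100), Y* = 20326/0.87476 ≈ 23236 billion.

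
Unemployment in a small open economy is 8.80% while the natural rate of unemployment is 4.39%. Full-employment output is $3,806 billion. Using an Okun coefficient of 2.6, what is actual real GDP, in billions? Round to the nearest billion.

Unemployment gap = 8.8 - 4.39 = 4.41 points, so the output gap is -2.6 × 4.41 = -11.466%.
Actual GDP = 3806 × (1 - 11.466/100) = 3806 × 0.88534 ≈ 3370 billion.

$3,370 billion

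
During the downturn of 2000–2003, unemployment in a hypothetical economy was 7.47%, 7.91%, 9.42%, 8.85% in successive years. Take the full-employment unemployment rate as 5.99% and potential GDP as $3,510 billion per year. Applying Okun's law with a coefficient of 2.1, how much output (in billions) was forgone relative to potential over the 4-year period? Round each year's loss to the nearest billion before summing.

Year 2000: gap = -2.1 × (7.47 - 5.99) = -3.108%, loss ≈ 3510 × 3.108/100 ≈ 109.
Year 2001: gap = -2.1 × (7.91 - 5.99) = -4.032%, loss ≈ 3510 × 4.032/100 ≈ 142.
Year 2002: gap = -2.1 × (9.42 - 5.99) = -7.203%, loss ≈ 3510 × 7.203/100 ≈ 253.
Year 2003: gap = -2.1 × (8.85 - 5.99) = -6.006%, loss ≈ 3510 × 6.006/100 ≈ 211.
Total lost output = 109 + 142 + 253 + 211 = 715 billion.

$715 billion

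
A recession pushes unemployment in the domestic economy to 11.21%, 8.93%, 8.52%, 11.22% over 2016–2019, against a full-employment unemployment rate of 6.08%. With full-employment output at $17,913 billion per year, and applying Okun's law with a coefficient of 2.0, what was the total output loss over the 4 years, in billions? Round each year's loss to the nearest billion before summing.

$5,574 billion

Year 2016: gap = -2.0 × (11.21 - 6.08) = -10.26%, loss ≈ 17913 × 10.26/100 ≈ 1838.
Year 2017: gap = -2.0 × (8.93 - 6.08) = -5.7%, loss ≈ 17913 × 5.7/100 ≈ 1021.
Year 2018: gap = -2.0 × (8.52 - 6.08) = -4.88%, loss ≈ 17913 × 4.88/100 ≈ 874.
Year 2019: gap = -2.0 × (11.22 - 6.08) = -10.28%, loss ≈ 17913 × 10.28/100 ≈ 1841.
Total lost output = 1838 + 1021 + 874 + 1841 = 5574 billion.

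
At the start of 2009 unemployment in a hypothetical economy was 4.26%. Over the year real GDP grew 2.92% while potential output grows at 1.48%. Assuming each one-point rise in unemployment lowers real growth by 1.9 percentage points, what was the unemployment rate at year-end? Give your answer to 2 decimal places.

Growth-rate Okun's law: g_Y = g_Y* - β × Δu, so Δu = (g_Y* - g_Y)/β.
Δu = (1.48 - 2.92)/1.9 = -1.44/1.9 = -0.76 percentage points.
Year-end unemployment = 4.26 - 0.76 = 3.50%.

3.50%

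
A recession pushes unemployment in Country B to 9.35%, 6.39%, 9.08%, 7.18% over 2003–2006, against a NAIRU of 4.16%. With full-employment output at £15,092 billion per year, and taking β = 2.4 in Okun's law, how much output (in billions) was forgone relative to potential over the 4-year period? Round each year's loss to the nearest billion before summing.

Year 2003: gap = -2.4 × (9.35 - 4.16) = -12.456%, loss ≈ 15092 × 12.456/100 ≈ 1880.
Year 2004: gap = -2.4 × (6.39 - 4.16) = -5.352%, loss ≈ 15092 × 5.352/100 ≈ 808.
Year 2005: gap = -2.4 × (9.08 - 4.16) = -11.808%, loss ≈ 15092 × 11.808/100 ≈ 1782.
Year 2006: gap = -2.4 × (7.18 - 4.16) = -7.248%, loss ≈ 15092 × 7.248/100 ≈ 1094.
Total lost output = 1880 + 808 + 1782 + 1094 = 5564 billion.

£5,564 billion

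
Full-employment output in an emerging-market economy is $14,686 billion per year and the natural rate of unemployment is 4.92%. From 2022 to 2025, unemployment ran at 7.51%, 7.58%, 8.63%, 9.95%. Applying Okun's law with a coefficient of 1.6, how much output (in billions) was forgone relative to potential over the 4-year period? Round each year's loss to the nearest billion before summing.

Year 2022: gap = -1.6 × (7.51 - 4.92) = -4.144%, loss ≈ 14686 × 4.144/100 ≈ 609.
Year 2023: gap = -1.6 × (7.58 - 4.92) = -4.256%, loss ≈ 14686 × 4.256/100 ≈ 625.
Year 2024: gap = -1.6 × (8.63 - 4.92) = -5.936%, loss ≈ 14686 × 5.936/100 ≈ 872.
Year 2025: gap = -1.6 × (9.95 - 4.92) = -8.048%, loss ≈ 14686 × 8.048/100 ≈ 1182.
Total lost output = 609 + 625 + 872 + 1182 = 3288 billion.

$3,288 billion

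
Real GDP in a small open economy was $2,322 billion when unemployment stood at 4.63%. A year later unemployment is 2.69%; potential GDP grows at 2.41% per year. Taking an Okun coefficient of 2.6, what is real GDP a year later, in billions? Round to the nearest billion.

$2,495 billion

Δu = 2.69 - 4.63 = -1.94 points.
Okun's law (growth form): g_Y = g_Y* - β × Δu = 2.41 - 2.6 × (-1.94) = 2.41 + 5.044 = 7.454%.
Real GDP in the next year = 2322 × (1 + 7.454/100) = 2322 × 1.07454 ≈ 2495 billion.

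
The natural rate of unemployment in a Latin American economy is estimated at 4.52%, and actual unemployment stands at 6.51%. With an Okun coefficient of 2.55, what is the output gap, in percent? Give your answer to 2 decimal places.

-5.07%

The unemployment gap is 6.51 - 4.52 = 1.99 percentage points.
Okun's law gives an output gap of -2.55 × 1.99 = -5.0745%, i.e. 5.07% below potential.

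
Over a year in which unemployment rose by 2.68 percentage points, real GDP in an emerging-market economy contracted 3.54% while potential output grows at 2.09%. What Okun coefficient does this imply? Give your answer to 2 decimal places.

β ≈ 2.10

Growth form: g_Y = g_Y* - β × Δu, so β = (g_Y* - g_Y)/Δu.
β = (2.09 + 3.54)/2.68 = 5.63/2.68 = 2.10.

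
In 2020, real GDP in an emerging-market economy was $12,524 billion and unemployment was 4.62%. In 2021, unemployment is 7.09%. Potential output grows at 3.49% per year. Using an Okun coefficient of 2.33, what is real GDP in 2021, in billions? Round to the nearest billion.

$12,240 billion

Δu = 7.09 - 4.62 = 2.47 points.
Okun's law (growth form): g_Y = g_Y* - β × Δu = 3.49 - 2.33 × (2.47) = 3.49 - 5.7551 = -2.2651%.
Real GDP in the next year = 12524 × (1 - 2.2651/100) = 12524 × 0.977349 ≈ 12240 billion.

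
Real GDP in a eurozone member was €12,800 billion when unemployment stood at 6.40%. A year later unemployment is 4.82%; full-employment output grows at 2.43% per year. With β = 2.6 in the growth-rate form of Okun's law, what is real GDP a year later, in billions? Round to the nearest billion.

€13,637 billion

Δu = 4.82 - 6.4 = -1.58 points.
Okun's law (growth form): g_Y = g_Y* - β × Δu = 2.43 - 2.6 × (-1.58) = 2.43 + 4.108 = 6.538%.
Real GDP in the next year = 12800 × (1 + 6.538/100) = 12800 × 1.06538 ≈ 13637 billion.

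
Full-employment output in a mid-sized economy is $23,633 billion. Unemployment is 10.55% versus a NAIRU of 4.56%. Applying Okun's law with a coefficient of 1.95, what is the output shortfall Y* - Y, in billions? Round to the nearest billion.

$2,760 billion

Output gap = -1.95 × (10.55 - 4.56) = -1.95 × 5.99 = -11.6805%.
Actual GDP ≈ 23633 × 0.883195 ≈ 20873 billion, so the shortfall is 23633 - 20873 = 2760 billion.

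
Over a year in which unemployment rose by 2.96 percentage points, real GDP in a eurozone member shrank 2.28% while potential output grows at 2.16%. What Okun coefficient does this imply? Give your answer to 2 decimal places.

β ≈ 1.50

Growth form: g_Y = g_Y* - β × Δu, so β = (g_Y* - g_Y)/Δu.
β = (2.16 + 2.28)/2.96 = 4.44/2.96 = 1.50.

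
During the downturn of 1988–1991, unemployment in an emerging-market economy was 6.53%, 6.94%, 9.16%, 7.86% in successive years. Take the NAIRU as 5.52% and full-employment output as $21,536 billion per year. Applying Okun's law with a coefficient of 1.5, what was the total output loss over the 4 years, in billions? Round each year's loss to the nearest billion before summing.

$2,717 billion

Year 1988: gap = -1.5 × (6.53 - 5.52) = -1.515%, loss ≈ 21536 × 1.515/100 ≈ 326.
Year 1989: gap = -1.5 × (6.94 - 5.52) = -2.13%, loss ≈ 21536 × 2.13/100 ≈ 459.
Year 1990: gap = -1.5 × (9.16 - 5.52) = -5.46%, loss ≈ 21536 × 5.46/100 ≈ 1176.
Year 1991: gap = -1.5 × (7.86 - 5.52) = -3.51%, loss ≈ 21536 × 3.51/100 ≈ 756.
Total lost output = 326 + 459 + 1176 + 756 = 2717 billion.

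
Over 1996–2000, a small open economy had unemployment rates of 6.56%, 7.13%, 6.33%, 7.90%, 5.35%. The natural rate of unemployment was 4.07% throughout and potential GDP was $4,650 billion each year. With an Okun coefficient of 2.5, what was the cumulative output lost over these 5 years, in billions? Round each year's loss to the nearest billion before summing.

Year 1996: gap = -2.5 × (6.56 - 4.07) = -6.225%, loss ≈ 4650 × 6.225/100 ≈ 289.
Year 1997: gap = -2.5 × (7.13 - 4.07) = -7.65%, loss ≈ 4650 × 7.65/100 ≈ 356.
Year 1998: gap = -2.5 × (6.33 - 4.07) = -5.65%, loss ≈ 4650 × 5.65/100 ≈ 263.
Year 1999: gap = -2.5 × (7.9 - 4.07) = -9.575%, loss ≈ 4650 × 9.575/100 ≈ 445.
Year 2000: gap = -2.5 × (5.35 - 4.07) = -3.2%, loss ≈ 4650 × 3.2/100 ≈ 149.
Total lost output = 289 + 356 + 263 + 445 + 149 = 1502 billion.

$1,502 billion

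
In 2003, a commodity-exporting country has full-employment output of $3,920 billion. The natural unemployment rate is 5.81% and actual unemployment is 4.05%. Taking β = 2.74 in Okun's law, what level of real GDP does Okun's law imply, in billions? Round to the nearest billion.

Unemployment gap = 4.05 - 5.81 = -1.76 points, so the output gap is -2.74 × (-1.76) = 4.8224%.
Actual GDP = 3920 × (1 + 4.8224/100) = 3920 × 1.048224 ≈ 4109 billion.

$4,109 billion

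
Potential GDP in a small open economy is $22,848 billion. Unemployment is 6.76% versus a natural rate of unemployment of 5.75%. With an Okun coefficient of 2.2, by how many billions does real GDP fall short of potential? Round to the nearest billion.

$508 billion

Output gap = -2.2 × (6.76 - 5.75) = -2.2 × 1.01 = -2.222%.
Actual GDP ≈ 22848 × 0.97778 ≈ 22340 billion, so the shortfall is 22848 - 22340 = 508 billion.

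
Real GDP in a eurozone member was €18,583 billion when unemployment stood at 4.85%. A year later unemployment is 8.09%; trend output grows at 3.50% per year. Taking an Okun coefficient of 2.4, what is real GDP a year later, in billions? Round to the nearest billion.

€17,788 billion

Δu = 8.09 - 4.85 = 3.24 points.
Okun's law (growth form): g_Y = g_Y* - β × Δu = 3.50 - 2.4 × (3.24) = 3.5 - 7.776 = -4.276%.
Real GDP in the next year = 18583 × (1 - 4.276/100) = 18583 × 0.95724 ≈ 17788 billion.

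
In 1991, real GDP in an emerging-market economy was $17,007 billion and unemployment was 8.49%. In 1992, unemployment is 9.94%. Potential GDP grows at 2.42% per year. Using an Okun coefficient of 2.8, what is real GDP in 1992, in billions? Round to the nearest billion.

$16,728 billion

Δu = 9.94 - 8.49 = 1.45 points.
Okun's law (growth form): g_Y = g_Y* - β × Δu = 2.42 - 2.8 × (1.45) = 2.42 - 4.06 = -1.64%.
Real GDP in the next year = 17007 × (1 - 1.64/100) = 17007 × 0.9836 ≈ 16728 billion.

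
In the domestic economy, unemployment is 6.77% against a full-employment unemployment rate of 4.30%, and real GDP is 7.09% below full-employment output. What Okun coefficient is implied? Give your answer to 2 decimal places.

Okun's law: output gap = -β × (u - u*).
-7.09 = -β × (6.77 - 4.3) = -β × 2.47, so β = 7.09/2.47 = 2.87.

β ≈ 2.87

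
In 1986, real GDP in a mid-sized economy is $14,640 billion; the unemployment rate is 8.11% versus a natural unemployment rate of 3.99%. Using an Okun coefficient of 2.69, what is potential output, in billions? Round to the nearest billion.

$16,465 billion

Unemployment gap = 8.11 - 3.99 = 4.12 points, so output gap = -2.69 × 4.12 = -11.0828%.
Since Y = Y* × (1 + gap/100), Y* = 14640/0.889172 ≈ 16465 billion.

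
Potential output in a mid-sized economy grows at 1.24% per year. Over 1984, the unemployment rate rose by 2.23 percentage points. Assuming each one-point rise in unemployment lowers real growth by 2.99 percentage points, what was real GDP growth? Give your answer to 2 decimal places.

-5.43%

Growth-rate Okun's law: g_Y = g_Y* - β × Δu.
g_Y = 1.24 - 2.99 × (2.23) = 1.24 - 6.6677 = -5.4277%, i.e. -5.43% to 2 d.p.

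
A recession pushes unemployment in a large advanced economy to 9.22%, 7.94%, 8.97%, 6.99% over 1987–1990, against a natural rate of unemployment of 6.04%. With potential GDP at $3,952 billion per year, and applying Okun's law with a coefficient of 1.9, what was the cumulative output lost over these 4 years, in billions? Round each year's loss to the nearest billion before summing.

$673 billion

Year 1987: gap = -1.9 × (9.22 - 6.04) = -6.042%, loss ≈ 3952 × 6.042/100 ≈ 239.
Year 1988: gap = -1.9 × (7.94 - 6.04) = -3.61%, loss ≈ 3952 × 3.61/100 ≈ 143.
Year 1989: gap = -1.9 × (8.97 - 6.04) = -5.567%, loss ≈ 3952 × 5.567/100 ≈ 220.
Year 1990: gap = -1.9 × (6.99 - 6.04) = -1.805%, loss ≈ 3952 × 1.805/100 ≈ 71.
Total lost output = 239 + 143 + 220 + 71 = 673 billion.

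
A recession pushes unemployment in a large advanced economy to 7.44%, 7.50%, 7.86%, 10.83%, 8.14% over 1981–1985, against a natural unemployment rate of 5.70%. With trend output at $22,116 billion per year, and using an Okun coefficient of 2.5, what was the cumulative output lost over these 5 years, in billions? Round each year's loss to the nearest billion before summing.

Year 1981: gap = -2.5 × (7.44 - 5.7) = -4.35%, loss ≈ 22116 × 4.35/100 ≈ 962.
Year 1982: gap = -2.5 × (7.5 - 5.7) = -4.5%, loss ≈ 22116 × 4.5/100 ≈ 995.
Year 1983: gap = -2.5 × (7.86 - 5.7) = -5.4%, loss ≈ 22116 × 5.4/100 ≈ 1194.
Year 1984: gap = -2.5 × (10.83 - 5.7) = -12.825%, loss ≈ 22116 × 12.825/100 ≈ 2836.
Year 1985: gap = -2.5 × (8.14 - 5.7) = -6.1%, loss ≈ 22116 × 6.1/100 ≈ 1349.
Total lost output = 962 + 995 + 1194 + 2836 + 1349 = 7336 billion.

$7,336 billion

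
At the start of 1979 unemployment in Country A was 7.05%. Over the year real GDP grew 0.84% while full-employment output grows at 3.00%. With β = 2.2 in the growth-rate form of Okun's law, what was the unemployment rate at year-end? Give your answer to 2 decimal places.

8.03%

Growth-rate Okun's law: g_Y = g_Y* - β × Δu, so Δu = (g_Y* - g_Y)/β.
Δu = (3 - 0.84)/2.2 = 2.16/2.2 = 0.98 percentage points.
Year-end unemployment = 7.05 + 0.98 = 8.03%.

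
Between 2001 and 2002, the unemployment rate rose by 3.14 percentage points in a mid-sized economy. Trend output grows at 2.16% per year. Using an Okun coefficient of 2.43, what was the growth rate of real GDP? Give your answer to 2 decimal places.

-5.47%

Growth-rate Okun's law: g_Y = g_Y* - β × Δu.
g_Y = 2.16 - 2.43 × (3.14) = 2.16 - 7.6302 = -5.4702%, i.e. -5.47% to 2 d.p.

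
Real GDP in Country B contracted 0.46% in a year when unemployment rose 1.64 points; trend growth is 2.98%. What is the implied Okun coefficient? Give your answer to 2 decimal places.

β ≈ 2.10

Growth form: g_Y = g_Y* - β × Δu, so β = (g_Y* - g_Y)/Δu.
β = (2.98 + 0.46)/1.64 = 3.44/1.64 = 2.10.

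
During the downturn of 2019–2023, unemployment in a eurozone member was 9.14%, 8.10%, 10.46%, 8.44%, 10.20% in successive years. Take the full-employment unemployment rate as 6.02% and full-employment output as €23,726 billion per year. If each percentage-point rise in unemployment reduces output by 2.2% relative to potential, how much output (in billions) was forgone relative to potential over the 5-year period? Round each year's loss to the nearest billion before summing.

Year 2019: gap = -2.2 × (9.14 - 6.02) = -6.864%, loss ≈ 23726 × 6.864/100 ≈ 1629.
Year 2020: gap = -2.2 × (8.1 - 6.02) = -4.576%, loss ≈ 23726 × 4.576/100 ≈ 1086.
Year 2021: gap = -2.2 × (10.46 - 6.02) = -9.768%, loss ≈ 23726 × 9.768/100 ≈ 2318.
Year 2022: gap = -2.2 × (8.44 - 6.02) = -5.324%, loss ≈ 23726 × 5.324/100 ≈ 1263.
Year 2023: gap = -2.2 × (10.2 - 6.02) = -9.196%, loss ≈ 23726 × 9.196/100 ≈ 2182.
Total lost output = 1629 + 1086 + 2318 + 1263 + 2182 = 8478 billion.

€8,478 billion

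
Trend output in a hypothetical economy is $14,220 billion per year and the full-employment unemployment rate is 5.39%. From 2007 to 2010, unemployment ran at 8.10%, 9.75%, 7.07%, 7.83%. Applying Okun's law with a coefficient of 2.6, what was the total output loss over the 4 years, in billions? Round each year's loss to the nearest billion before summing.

$4,137 billion

Year 2007: gap = -2.6 × (8.1 - 5.39) = -7.046%, loss ≈ 14220 × 7.046/100 ≈ 1002.
Year 2008: gap = -2.6 × (9.75 - 5.39) = -11.336%, loss ≈ 14220 × 11.336/100 ≈ 1612.
Year 2009: gap = -2.6 × (7.07 - 5.39) = -4.368%, loss ≈ 14220 × 4.368/100 ≈ 621.
Year 2010: gap = -2.6 × (7.83 - 5.39) = -6.344%, loss ≈ 14220 × 6.344/100 ≈ 902.
Total lost output = 1002 + 1612 + 621 + 902 = 4137 billion.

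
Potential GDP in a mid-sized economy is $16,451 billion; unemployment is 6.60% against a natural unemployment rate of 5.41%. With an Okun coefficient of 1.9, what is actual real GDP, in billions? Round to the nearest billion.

$16,079 billion

Unemployment gap = 6.6 - 5.41 = 1.19 points, so the output gap is -1.9 × 1.19 = -2.261%.
Actual GDP = 16451 × (1 - 2.261/100) = 16451 × 0.97739 ≈ 16079 billion.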